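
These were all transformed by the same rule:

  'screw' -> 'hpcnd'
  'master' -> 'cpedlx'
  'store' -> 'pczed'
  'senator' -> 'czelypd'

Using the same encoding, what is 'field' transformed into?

owptq

The word is reversed, then every letter is shifted forward by 11.
Applying it to field: reverse → dleif; then shift: d+11=o, l+11=w, e+11=p, i+11=t, f+11=q.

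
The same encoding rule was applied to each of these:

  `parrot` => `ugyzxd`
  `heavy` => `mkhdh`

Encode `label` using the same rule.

In parrot: p→u is +5, a→g is +6, r→y is +7, r→z is +8 — the shift increases by 1 each position. Each letter shifts forward by (position + 5), i.e. 5, 6, 7, … — the shift grows by one for each successive letter.
Applying it to label: l+5=q, a+6=g, b+7=i, e+8=m, l+9=u.

qgimu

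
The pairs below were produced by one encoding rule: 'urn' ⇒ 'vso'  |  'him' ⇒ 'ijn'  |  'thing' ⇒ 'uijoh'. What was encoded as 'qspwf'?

Compare letters: u→v is +1, r→s is +1, n→o is +1 — a constant shift. Every letter moves 1 place later in the alphabet, wrapping around z→a.
Reversing it on qspwf: q−1=p, s−1=r, p−1=o, w−1=v, f−1=e.

prove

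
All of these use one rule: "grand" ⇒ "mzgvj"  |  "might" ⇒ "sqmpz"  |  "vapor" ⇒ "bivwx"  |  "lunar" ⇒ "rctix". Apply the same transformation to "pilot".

Shifts by position in grand: pos 0: g→m (+6), pos 1: r→z (+8), pos 2: a→g (+6), pos 3: n→v (+8) — repeating every 2. A repeating key of period 2 is used — shifts +6, +8 over and over.
Applying it to pilot: p+6=v, i+8=q, l+6=r, o+8=w, t+6=z.

vqrwz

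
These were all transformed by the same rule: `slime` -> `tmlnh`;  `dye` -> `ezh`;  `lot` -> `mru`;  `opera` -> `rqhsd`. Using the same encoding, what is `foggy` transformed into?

grhhz

Vowels shift forward by 3 and consonants shift forward by 1.
For foggy: f(cons)+1=g, o(vowel)+3=r, g(cons)+1=h, g(cons)+1=h, y(cons)+1=z.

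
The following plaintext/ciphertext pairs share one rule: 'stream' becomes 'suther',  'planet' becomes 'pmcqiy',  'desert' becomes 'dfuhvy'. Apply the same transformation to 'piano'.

pjcqs

In stream: s→s is +0, t→u is +1, r→t is +2, e→h is +3 — the shift increases by 1 each position. Letter i (0-indexed) is shifted by i+0, so successive shifts are 0, 1, 2, ….
Applying it to piano: p+0=p, i+1=j, a+2=c, n+3=q, o+4=s.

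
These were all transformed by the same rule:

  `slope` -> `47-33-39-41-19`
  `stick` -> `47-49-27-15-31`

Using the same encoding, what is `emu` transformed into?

s(#19)→47 and l(#12)→33: differences scale by 2, so n = 2·pos + 9. Each letter becomes 2×(its alphabet position, a=1..z=26) + 9.
On emu: e=5→19, m=13→35, u=21→51.

19-35-51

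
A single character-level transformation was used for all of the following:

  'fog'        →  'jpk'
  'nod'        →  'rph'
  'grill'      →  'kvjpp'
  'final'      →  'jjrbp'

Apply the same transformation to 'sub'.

The shift depends on letter class: consonant f→j is +4, but vowel o→p is +1. The rule splits by letter class: vowels +1, consonants +4.
For sub: s(cons)+4=w, u(vowel)+1=v, b(cons)+4=f.

wvf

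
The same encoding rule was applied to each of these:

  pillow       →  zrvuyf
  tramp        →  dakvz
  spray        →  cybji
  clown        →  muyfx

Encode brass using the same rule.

Shifts by position in pillow: pos 0: p→z (+10), pos 1: i→r (+9), pos 2: l→v (+10), pos 3: l→u (+9) — repeating every 2. It's a Vigenère-style cipher with numeric key [10,9]: position i shifts by key[i mod 2].
On brass: b+10=l, r+9=a, a+10=k, s+9=b, s+10=c.

lakbc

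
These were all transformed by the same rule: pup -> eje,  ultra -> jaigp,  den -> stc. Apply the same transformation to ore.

dgt

Compare letters: p→e is +15, u→j is +15, p→e is +15 — a constant shift. It's a constant shift of +15 (ROT15).
Applying it to ore: o+15=d, r+15=g, e+15=t.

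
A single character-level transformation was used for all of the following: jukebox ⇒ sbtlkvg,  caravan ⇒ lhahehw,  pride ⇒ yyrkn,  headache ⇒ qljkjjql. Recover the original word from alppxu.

region

Shifts by position in jukebox: pos 0: j→s (+9), pos 1: u→b (+7), pos 2: k→t (+9), pos 3: e→l (+7) — repeating every 2. It's a Vigenère-style cipher with numeric key [9,7]: position i shifts by key[i mod 2].
Reversing it on alppxu: a−9=r, l−7=e, p−9=g, p−7=i, x−9=o, u−7=n.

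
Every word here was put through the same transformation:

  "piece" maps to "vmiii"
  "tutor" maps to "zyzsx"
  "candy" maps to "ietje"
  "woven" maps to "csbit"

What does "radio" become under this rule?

xejms

The shift depends on letter class: consonant p→v is +6, but vowel i→m is +4. Two shifts are in play — +4 for a/e/i/o/u, +6 for every other letter.
On radio: r(cons)+6=x, a(vowel)+4=e, d(cons)+6=j, i(vowel)+4=m, o(vowel)+4=s.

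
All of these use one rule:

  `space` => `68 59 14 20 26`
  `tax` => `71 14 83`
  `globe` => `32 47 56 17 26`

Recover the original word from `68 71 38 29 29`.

The formula is n = 3×(alphabet index, a=1) + 11.
Undoing it on 68 71 38 29 29: 68→(68−11)÷3=19=s, 71→(71−11)÷3=20=t, 38→(38−11)÷3=9=i, 29→(29−11)÷3=6=f, 29→(29−11)÷3=6=f.

stiff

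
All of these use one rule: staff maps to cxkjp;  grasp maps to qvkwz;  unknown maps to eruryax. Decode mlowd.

chest

Shifts by position in staff: pos 0: s→c (+10), pos 1: t→x (+4), pos 2: a→k (+10), pos 3: f→j (+4) — repeating every 2. A repeating key of period 2 is used — shifts +10, +4 over and over.
Decoding mlowd: m−10=c, l−4=h, o−10=e, w−4=s, d−10=t.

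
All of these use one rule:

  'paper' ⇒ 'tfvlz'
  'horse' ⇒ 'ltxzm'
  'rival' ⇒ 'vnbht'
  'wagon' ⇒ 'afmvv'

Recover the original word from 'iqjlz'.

Each letter shifts forward by (position + 4), i.e. 4, 5, 6, … — the shift grows by one for each successive letter.
Undoing it on iqjlz: i−4=e, q−5=l, j−6=d, l−7=e, z−8=r.

elder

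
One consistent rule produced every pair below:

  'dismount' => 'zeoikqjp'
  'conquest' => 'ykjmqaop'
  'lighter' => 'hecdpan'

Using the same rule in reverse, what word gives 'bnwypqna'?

Compare letters: d→z is +22, i→e is +22, s→o is +22 — a constant shift. Every letter moves 22 places later in the alphabet, wrapping around z→a.
Undoing it on bnwypqna: b−22=f, n−22=r, w−22=a, y−22=c, p−22=t, q−22=u, n−22=r, a−22=e.

fracture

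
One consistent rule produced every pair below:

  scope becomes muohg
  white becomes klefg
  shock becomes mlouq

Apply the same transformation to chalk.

s(18)→m(12) and c(2)→u(20) fit y≡19x+8 (mod 26); the inverse of 19 mod 26 is 11. This is an affine cipher: with a=0,…,z=25, each position x becomes (19x+8) mod 26.
For chalk: c(2)→19·2+8≡20=u; h(7)→19·7+8≡11=l; a(0)→19·0+8≡8=i; l(11)→19·11+8≡9=j; k(10)→19·10+8≡16=q (all mod 26).

ulijq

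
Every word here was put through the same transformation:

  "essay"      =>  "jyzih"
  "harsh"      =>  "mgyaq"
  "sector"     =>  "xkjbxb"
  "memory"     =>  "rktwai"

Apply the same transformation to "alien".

frpmw

In essay: e→j is +5, s→y is +6, s→z is +7, a→i is +8 — the shift increases by 1 each position. Each letter shifts forward by (position + 5), i.e. 5, 6, 7, … — the shift grows by one for each successive letter.
Applying it to alien: a+5=f, l+6=r, i+7=p, e+8=m, n+9=w.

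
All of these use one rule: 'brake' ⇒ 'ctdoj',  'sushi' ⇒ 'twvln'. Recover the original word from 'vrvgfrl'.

In brake: b→c is +1, r→t is +2, a→d is +3, k→o is +4 — the shift increases by 1 each position. Each letter shifts forward by (position + 1), i.e. 1, 2, 3, … — the shift grows by one for each successive letter.
Reversing it on vrvgfrl: v−1=u, r−2=p, v−3=s, g−4=c, f−5=a, r−6=l, l−7=e.

upscale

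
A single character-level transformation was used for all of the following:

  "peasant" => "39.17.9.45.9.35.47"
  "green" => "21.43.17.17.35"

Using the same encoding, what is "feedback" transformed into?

19.17.17.15.11.9.13.29

p(#16)→39 and e(#5)→17: differences scale by 2, so n = 2·pos + 7. Each letter becomes 2×(its alphabet position, a=1..z=26) + 7.
For feedback: f=6→19, e=5→17, e=5→17, d=4→15, b=2→11, a=1→9, c=3→13, k=11→29.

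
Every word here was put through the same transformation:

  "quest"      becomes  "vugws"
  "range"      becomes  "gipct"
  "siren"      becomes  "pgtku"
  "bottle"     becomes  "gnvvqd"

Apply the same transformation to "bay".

The output letters match the input read backwards, each shifted +2: quest reversed is tseuq. Two steps: reverse the string, then apply a Caesar shift of +2.
Applying it to bay: reverse → yab; then shift: y+2=a, a+2=c, b+2=d.

acd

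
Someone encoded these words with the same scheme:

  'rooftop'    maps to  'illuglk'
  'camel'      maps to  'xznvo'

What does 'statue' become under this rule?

hgzgfv

Letters are reflected about the middle of the alphabet (position → 25−position): Atbash.
On statue: s↔h, t↔g, a↔z, t↔g, u↔f, e↔v.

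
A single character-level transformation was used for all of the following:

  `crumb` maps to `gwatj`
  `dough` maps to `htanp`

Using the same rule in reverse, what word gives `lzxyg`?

In crumb: c→g is +4, r→w is +5, u→a is +6, m→t is +7 — the shift increases by 1 each position. Letter i (0-indexed) is shifted by i+4, so successive shifts are 4, 5, 6, ….
Decoding lzxyg: l−4=h, z−5=u, x−6=r, y−7=r, g−8=y.

hurry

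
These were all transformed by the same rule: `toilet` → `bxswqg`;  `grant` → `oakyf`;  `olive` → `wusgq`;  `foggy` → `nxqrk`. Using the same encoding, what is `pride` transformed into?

In toilet: t→b is +8, o→x is +9, i→s is +10, l→w is +11 — the shift increases by 1 each position. Each letter shifts forward by (position + 8), i.e. 8, 9, 10, … — the shift grows by one for each successive letter.
Applying it to pride: p+8=x, r+9=a, i+10=s, d+11=o, e+12=q.

xasoq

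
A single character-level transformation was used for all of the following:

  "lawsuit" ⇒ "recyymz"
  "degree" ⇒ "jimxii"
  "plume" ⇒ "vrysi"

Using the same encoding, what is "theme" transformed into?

The shift depends on letter class: consonant l→r is +6, but vowel a→e is +4. Two shifts are in play — +4 for a/e/i/o/u, +6 for every other letter.
On theme: t(cons)+6=z, h(cons)+6=n, e(vowel)+4=i, m(cons)+6=s, e(vowel)+4=i.

znisi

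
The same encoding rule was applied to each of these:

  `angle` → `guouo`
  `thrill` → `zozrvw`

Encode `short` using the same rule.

yowad

In angle: a→g is +6, n→u is +7, g→o is +8, l→u is +9 — the shift increases by 1 each position. Letter i (0-indexed) is shifted by i+6, so successive shifts are 6, 7, 8, ….
On short: s+6=y, h+7=o, o+8=w, r+9=a, t+10=d.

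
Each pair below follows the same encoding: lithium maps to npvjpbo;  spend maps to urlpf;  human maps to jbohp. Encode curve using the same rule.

The shift depends on letter class: consonant l→n is +2, but vowel i→p is +7. Vowels shift forward by 7 and consonants shift forward by 2.
Applying it to curve: c(cons)+2=e, u(vowel)+7=b, r(cons)+2=t, v(cons)+2=x, e(vowel)+7=l.

ebtxl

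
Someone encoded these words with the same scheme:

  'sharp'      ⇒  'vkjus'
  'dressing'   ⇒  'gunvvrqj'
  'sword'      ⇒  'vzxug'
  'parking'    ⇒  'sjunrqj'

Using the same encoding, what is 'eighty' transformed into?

The shift depends on letter class: consonant s→v is +3, but vowel a→j is +9. Two shifts are in play — +9 for a/e/i/o/u, +3 for every other letter.
For eighty: e(vowel)+9=n, i(vowel)+9=r, g(cons)+3=j, h(cons)+3=k, t(cons)+3=w, y(cons)+3=b.

nrjkwb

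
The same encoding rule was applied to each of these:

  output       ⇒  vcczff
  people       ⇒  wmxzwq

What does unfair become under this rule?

In output: o→v is +7, u→c is +8, t→c is +9, p→z is +10 — the shift increases by 1 each position. Letter i (0-indexed) is shifted by i+7, so successive shifts are 7, 8, 9, ….
On unfair: u+7=b, n+8=v, f+9=o, a+10=k, i+11=t, r+12=d.

bvoktd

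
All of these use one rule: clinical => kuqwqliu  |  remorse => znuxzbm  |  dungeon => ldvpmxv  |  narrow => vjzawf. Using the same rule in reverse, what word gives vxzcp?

The shifts repeat in a cycle of length 2: positions 0,1,… shift by +8, +9, then the pattern repeats.
Decoding vxzcp: v−8=n, x−9=o, z−8=r, c−9=t, p−8=h.

north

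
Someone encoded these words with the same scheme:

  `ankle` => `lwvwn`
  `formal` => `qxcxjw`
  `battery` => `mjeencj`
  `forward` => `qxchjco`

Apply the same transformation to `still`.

It's a Vigenère-style cipher with numeric key [11,9,11]: position i shifts by key[i mod 3].
For still: s+11=d, t+9=c, i+11=t, l+11=w, l+9=u.

dctwu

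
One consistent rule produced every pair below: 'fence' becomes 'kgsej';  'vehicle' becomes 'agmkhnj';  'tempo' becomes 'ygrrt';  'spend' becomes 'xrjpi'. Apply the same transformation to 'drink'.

itnpp

Shifts by position in fence: pos 0: f→k (+5), pos 1: e→g (+2), pos 2: n→s (+5), pos 3: c→e (+2) — repeating every 2. A repeating key of period 2 is used — shifts +5, +2 over and over.
For drink: d+5=i, r+2=t, i+5=n, n+2=p, k+5=p.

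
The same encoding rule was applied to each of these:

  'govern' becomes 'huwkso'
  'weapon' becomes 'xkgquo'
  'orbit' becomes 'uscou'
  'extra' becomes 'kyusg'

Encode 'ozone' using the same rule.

Two shifts are in play — +6 for a/e/i/o/u, +1 for every other letter.
On ozone: o(vowel)+6=u, z(cons)+1=a, o(vowel)+6=u, n(cons)+1=o, e(vowel)+6=k.

uauok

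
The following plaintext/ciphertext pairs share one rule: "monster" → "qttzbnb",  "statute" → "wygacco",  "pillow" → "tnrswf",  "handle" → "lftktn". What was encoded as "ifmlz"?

eager

In monster: m→q is +4, o→t is +5, n→t is +6, s→z is +7 — the shift increases by 1 each position. Each letter shifts forward by (position + 4), i.e. 4, 5, 6, … — the shift grows by one for each successive letter.
Decoding ifmlz: i−4=e, f−5=a, m−6=g, l−7=e, z−8=r.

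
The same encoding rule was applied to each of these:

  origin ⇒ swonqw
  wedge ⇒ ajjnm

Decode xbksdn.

twelve

In origin: o→s is +4, r→w is +5, i→o is +6, g→n is +7 — the shift increases by 1 each position. Letter i (0-indexed) is shifted by i+4, so successive shifts are 4, 5, 6, ….
Undoing it on xbksdn: x−4=t, b−5=w, k−6=e, s−7=l, d−8=v, n−9=e.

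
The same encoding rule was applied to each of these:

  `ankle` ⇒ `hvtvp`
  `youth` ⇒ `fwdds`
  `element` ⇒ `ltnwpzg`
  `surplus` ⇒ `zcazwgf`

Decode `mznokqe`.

Letter i (0-indexed) is shifted by i+7, so successive shifts are 7, 8, 9, ….
Undoing it on mznokqe: m−7=f, z−8=r, n−9=e, o−10=e, k−11=z, q−12=e, e−13=r.

freezer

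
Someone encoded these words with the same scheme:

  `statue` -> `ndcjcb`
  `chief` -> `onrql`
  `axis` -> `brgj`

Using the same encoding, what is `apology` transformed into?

Read the word backwards and shift each letter +9.
On apology: reverse → ygolopa; then shift: y+9=h, g+9=p, o+9=x, l+9=u, o+9=x, p+9=y, a+9=j.

hpxuxyj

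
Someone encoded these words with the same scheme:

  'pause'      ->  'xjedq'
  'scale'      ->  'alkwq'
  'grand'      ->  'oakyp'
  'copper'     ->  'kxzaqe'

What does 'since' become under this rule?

Each letter shifts forward by (position + 8), i.e. 8, 9, 10, … — the shift grows by one for each successive letter.
Applying it to since: s+8=a, i+9=r, n+10=x, c+11=n, e+12=q.

arxnq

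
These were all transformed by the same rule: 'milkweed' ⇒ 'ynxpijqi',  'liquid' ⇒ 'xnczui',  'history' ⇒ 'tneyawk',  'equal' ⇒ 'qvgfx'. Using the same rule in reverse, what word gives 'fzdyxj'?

turtle

A repeating key of period 2 is used — shifts +12, +5 over and over.
Decoding fzdyxj: f−12=t, z−5=u, d−12=r, y−5=t, x−12=l, j−5=e.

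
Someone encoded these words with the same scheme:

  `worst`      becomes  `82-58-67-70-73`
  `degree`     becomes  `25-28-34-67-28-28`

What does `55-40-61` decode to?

w(#23)→82 and o(#15)→58: differences scale by 3, so n = 3·pos + 13. With a=1..z=26, the number is 3·pos + 13.
Reversing it on 55-40-61: 55→(55−13)÷3=14=n, 40→(40−13)÷3=9=i, 61→(61−13)÷3=16=p.

nip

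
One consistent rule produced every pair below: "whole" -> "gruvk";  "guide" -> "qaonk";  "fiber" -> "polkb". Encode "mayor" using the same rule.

The shift depends on letter class: consonant w→g is +10, but vowel o→u is +6. The rule splits by letter class: vowels +6, consonants +10.
For mayor: m(cons)+10=w, a(vowel)+6=g, y(cons)+10=i, o(vowel)+6=u, r(cons)+10=b.

wgiub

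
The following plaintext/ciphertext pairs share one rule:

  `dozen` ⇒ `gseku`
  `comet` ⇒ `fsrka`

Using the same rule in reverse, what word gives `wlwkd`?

threw

In dozen: d→g is +3, o→s is +4, z→e is +5, e→k is +6 — the shift increases by 1 each position. Letter i (0-indexed) is shifted by i+3, so successive shifts are 3, 4, 5, ….
Decoding wlwkd: w−3=t, l−4=h, w−5=r, k−6=e, d−7=w.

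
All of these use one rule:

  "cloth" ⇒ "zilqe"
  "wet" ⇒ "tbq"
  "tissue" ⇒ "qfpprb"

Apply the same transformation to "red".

Compare letters: c→z is +23, l→i is +23, o→l is +23 — a constant shift. Each letter is shifted forward by 23 in the alphabet (a Caesar shift of +23).
On red: r+23=o, e+23=b, d+23=a.

oba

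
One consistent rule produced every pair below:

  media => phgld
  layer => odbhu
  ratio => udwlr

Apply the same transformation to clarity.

fodulwb

Compare letters: m→p is +3, e→h is +3, d→g is +3 — a constant shift. It's a constant shift of +3 (ROT3).
For clarity: c+3=f, l+3=o, a+3=d, r+3=u, i+3=l, t+3=w, y+3=b.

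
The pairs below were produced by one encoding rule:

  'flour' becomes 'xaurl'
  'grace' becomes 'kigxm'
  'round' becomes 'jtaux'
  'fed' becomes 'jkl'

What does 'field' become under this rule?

Read the word backwards and shift each letter +6.
For field: reverse → dleif; then shift: d+6=j, l+6=r, e+6=k, i+6=o, f+6=l.

jrkol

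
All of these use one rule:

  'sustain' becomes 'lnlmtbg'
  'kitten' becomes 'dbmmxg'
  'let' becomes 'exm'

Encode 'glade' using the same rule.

zetwx

Compare letters: s→l is +19, u→n is +19, s→l is +19 — a constant shift. This is a Caesar cipher with shift 19.
For glade: g+19=z, l+19=e, a+19=t, d+19=w, e+19=x.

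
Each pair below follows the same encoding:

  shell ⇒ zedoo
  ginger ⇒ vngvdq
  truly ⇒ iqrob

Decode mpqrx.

s(18)→z(25) and h(7)→e(4) fit y≡9x+19 (mod 26); the inverse of 9 mod 26 is 3. This is an affine cipher: with a=0,…,z=25, each position x becomes (9x+19) mod 26.
Reversing it on mpqrx: m(12)→3·(12−19)≡5=f; p(15)→3·(15−19)≡14=o; q(16)→3·(16−19)≡17=r; r(17)→3·(17−19)≡20=u; x(23)→3·(23−19)≡12=m (all mod 26).

forum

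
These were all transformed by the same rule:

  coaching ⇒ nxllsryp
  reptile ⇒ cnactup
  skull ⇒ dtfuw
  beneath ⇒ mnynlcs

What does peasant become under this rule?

anlblwe

Shifts by position in coaching: pos 0: c→n (+11), pos 1: o→x (+9), pos 2: a→l (+11), pos 3: c→l (+9) — repeating every 2. The shifts repeat in a cycle of length 2: positions 0,1,… shift by +11, +9, then the pattern repeats.
For peasant: p+11=a, e+9=n, a+11=l, s+9=b, a+11=l, n+9=w, t+11=e.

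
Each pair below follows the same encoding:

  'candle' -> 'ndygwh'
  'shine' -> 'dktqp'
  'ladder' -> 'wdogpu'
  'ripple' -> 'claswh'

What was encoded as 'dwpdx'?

The shifts repeat in a cycle of length 2: positions 0,1,… shift by +11, +3, then the pattern repeats.
Undoing it on dwpdx: d−11=s, w−3=t, p−11=e, d−3=a, x−11=m.

steam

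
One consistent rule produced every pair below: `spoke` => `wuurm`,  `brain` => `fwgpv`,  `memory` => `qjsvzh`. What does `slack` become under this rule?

In spoke: s→w is +4, p→u is +5, o→u is +6, k→r is +7 — the shift increases by 1 each position. The shift increases by 1 at each position, starting from +4: 4, 5, 6, ….
For slack: s+4=w, l+5=q, a+6=g, c+7=j, k+8=s.

wqgjs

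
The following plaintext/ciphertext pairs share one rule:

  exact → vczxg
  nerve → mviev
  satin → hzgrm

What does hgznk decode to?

Each pair mirrors across the alphabet (e↔v, x↔c, a↔z): positions sum to 25. Letters are reflected about the middle of the alphabet (position → 25−position): Atbash.
Undoing it on hgznk: h↔s, g↔t, z↔a, n↔m, k↔p.

stamp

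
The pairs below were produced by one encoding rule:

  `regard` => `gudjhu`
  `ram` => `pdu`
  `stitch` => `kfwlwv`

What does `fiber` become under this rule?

uheli

The output letters match the input read backwards, each shifted +3: regard reversed is drager. The word is reversed, then every letter is shifted forward by 3.
For fiber: reverse → rebif; then shift: r+3=u, e+3=h, b+3=e, i+3=l, f+3=i.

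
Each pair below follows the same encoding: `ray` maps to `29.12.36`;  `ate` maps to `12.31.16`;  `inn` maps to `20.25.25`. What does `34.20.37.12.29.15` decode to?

r is letter #18 and maps to 29: an offset of 11. The number is (letter's place in the alphabet, a=1) + 11.
Reversing it on 34.20.37.12.29.15: 34→(34−11)÷1=23=w, 20→(20−11)÷1=9=i, 37→(37−11)÷1=26=z, 12→(12−11)÷1=1=a, 29→(29−11)÷1=18=r, 15→(15−11)÷1=4=d.

wizard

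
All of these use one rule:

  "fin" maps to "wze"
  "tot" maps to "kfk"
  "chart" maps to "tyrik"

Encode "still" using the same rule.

jkzcc

This is a Caesar cipher with shift 17.
Applying it to still: s+17=j, t+17=k, i+17=z, l+17=c, l+17=c.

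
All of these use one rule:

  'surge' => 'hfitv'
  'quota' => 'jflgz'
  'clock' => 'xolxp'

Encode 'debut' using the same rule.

This is the alphabet-reversal cipher (Atbash): a becomes z, b becomes y, etc.
On debut: d↔w, e↔v, b↔y, u↔f, t↔g.

wvyfg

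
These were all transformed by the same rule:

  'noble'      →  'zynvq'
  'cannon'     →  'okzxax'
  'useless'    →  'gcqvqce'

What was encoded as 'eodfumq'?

service

Shifts by position in noble: pos 0: n→z (+12), pos 1: o→y (+10), pos 2: b→n (+12), pos 3: l→v (+10) — repeating every 2. A repeating key of period 2 is used — shifts +12, +10 over and over.
Reversing it on eodfumq: e−12=s, o−10=e, d−12=r, f−10=v, u−12=i, m−10=c, q−12=e.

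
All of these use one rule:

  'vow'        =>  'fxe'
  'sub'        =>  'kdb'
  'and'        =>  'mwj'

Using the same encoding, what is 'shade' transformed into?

The output letters match the input read backwards, each shifted +9: vow reversed is wov. Read the word backwards and shift each letter +9.
On shade: reverse → edahs; then shift: e+9=n, d+9=m, a+9=j, h+9=q, s+9=b.

nmjqb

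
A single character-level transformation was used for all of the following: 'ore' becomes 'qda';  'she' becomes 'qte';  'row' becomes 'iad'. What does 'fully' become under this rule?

kxxgr

Two steps: reverse the string, then apply a Caesar shift of +12.
For fully: reverse → ylluf; then shift: y+12=k, l+12=x, l+12=x, u+12=g, f+12=r.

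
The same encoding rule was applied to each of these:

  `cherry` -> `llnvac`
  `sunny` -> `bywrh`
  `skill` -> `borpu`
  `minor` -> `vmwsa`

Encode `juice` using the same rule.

syrgn

A repeating key of period 2 is used — shifts +9, +4 over and over.
On juice: j+9=s, u+4=y, i+9=r, c+4=g, e+9=n.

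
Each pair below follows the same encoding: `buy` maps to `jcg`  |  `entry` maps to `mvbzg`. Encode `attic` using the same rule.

Compare letters: b→j is +8, u→c is +8, y→g is +8 — a constant shift. Each letter is shifted forward by 8 in the alphabet (a Caesar shift of +8).
Applying it to attic: a+8=i, t+8=b, t+8=b, i+8=q, c+8=k.

ibbqk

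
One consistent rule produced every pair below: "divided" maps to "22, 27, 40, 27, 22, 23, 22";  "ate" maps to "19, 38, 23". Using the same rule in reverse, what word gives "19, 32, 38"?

The number is (letter's place in the alphabet, a=1) + 18.
Undoing it on 19, 32, 38: 19→(19−18)÷1=1=a, 32→(32−18)÷1=14=n, 38→(38−18)÷1=20=t.

ant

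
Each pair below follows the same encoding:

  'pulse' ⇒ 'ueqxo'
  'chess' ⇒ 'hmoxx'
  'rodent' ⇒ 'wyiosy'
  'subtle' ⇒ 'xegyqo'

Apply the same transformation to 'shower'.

The shift depends on letter class: consonant p→u is +5, but vowel u→e is +10. The rule splits by letter class: vowels +10, consonants +5.
Applying it to shower: s(cons)+5=x, h(cons)+5=m, o(vowel)+10=y, w(cons)+5=b, e(vowel)+10=o, r(cons)+5=w.

xmybow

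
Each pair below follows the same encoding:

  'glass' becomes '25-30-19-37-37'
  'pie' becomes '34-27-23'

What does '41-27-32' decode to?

win

Each letter is replaced by its alphabet position (a=1..z=26) + 18.
Reversing it on 41-27-32: 41→(41−18)÷1=23=w, 27→(27−18)÷1=9=i, 32→(32−18)÷1=14=n.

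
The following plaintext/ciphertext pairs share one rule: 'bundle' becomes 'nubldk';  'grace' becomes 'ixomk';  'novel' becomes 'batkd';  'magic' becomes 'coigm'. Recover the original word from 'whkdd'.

b(1)→n(13) and u(20)→u(20) fit y≡25x+14 (mod 26); the inverse of 25 mod 26 is 25. This is an affine cipher: with a=0,…,z=25, each position x becomes (25x+14) mod 26.
Decoding whkdd: w(22)→25·(22−14)≡18=s; h(7)→25·(7−14)≡7=h; k(10)→25·(10−14)≡4=e; d(3)→25·(3−14)≡11=l; d(3)→25·(3−14)≡11=l (all mod 26).

shell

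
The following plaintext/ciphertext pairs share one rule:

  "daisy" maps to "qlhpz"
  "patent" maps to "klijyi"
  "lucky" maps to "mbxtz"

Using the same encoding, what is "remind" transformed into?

d(3)→q(16) and a(0)→l(11) fit y≡19x+11 (mod 26); the inverse of 19 mod 26 is 11. Each letter's alphabet position (a=0..z=25) is mapped through 19·x+11 mod 26 — an affine cipher.
For remind: r(17)→19·17+11≡22=w; e(4)→19·4+11≡9=j; m(12)→19·12+11≡5=f; i(8)→19·8+11≡7=h; n(13)→19·13+11≡24=y; d(3)→19·3+11≡16=q (all mod 26).

wjfhyq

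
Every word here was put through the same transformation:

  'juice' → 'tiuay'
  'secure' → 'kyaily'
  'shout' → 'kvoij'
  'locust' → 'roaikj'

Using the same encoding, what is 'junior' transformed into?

j(9)→t(19) and u(20)→i(8) fit y≡25x+2 (mod 26); the inverse of 25 mod 26 is 25. Treating letters as 0–25, the rule is x ↦ 25x + 2 (mod 26).
For junior: j(9)→25·9+2≡19=t; u(20)→25·20+2≡8=i; n(13)→25·13+2≡15=p; i(8)→25·8+2≡20=u; o(14)→25·14+2≡14=o; r(17)→25·17+2≡11=l (all mod 26).

tipuol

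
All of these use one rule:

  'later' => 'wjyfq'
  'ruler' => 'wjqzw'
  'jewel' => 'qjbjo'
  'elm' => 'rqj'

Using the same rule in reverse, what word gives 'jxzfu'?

The output letters match the input read backwards, each shifted +5: later reversed is retal. Two steps: reverse the string, then apply a Caesar shift of +5.
Decoding jxzfu: shift back: j−5=e, x−5=s, z−5=u, f−5=a, u−5=p → esuap; then reverse → pause.

pause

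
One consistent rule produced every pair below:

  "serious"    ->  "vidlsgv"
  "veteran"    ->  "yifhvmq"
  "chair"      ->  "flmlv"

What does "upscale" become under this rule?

Shifts by position in serious: pos 0: s→v (+3), pos 1: e→i (+4), pos 2: r→d (+12), pos 3: i→l (+3), pos 4: o→s (+4), pos 5: u→g (+12) — repeating every 3. A repeating key of period 3 is used — shifts +3, +4, +12 over and over.
For upscale: u+3=x, p+4=t, s+12=e, c+3=f, a+4=e, l+12=x, e+3=h.

xtefexh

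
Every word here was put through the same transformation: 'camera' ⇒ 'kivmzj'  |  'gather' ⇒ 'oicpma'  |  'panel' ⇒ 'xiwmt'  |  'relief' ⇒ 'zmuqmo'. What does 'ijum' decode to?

able

The shifts repeat in a cycle of length 3: positions 0,1,… shift by +8, +8, +9, then the pattern repeats.
Reversing it on ijum: i−8=a, j−8=b, u−9=l, m−8=e.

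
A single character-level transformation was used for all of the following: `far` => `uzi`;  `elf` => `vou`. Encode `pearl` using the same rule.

Each pair mirrors across the alphabet (f↔u, a↔z, r↔i): positions sum to 25. Letters are reflected about the middle of the alphabet (position → 25−position): Atbash.
On pearl: p↔k, e↔v, a↔z, r↔i, l↔o.

kvzio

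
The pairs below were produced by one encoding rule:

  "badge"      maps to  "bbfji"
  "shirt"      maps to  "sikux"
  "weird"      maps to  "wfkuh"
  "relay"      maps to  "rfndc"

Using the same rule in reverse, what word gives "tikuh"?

In badge: b→b is +0, a→b is +1, d→f is +2, g→j is +3 — the shift increases by 1 each position. Each letter shifts forward by its position index (0, 1, 2, …) — the shift grows by one for each successive letter.
Reversing it on tikuh: t−0=t, i−1=h, k−2=i, u−3=r, h−4=d.

third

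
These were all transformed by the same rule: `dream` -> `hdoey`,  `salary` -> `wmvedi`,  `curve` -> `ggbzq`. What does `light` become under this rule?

Shifts by position in dream: pos 0: d→h (+4), pos 1: r→d (+12), pos 2: e→o (+10), pos 3: a→e (+4), pos 4: m→y (+12) — repeating every 3. A repeating key of period 3 is used — shifts +4, +12, +10 over and over.
On light: l+4=p, i+12=u, g+10=q, h+4=l, t+12=f.

puqlf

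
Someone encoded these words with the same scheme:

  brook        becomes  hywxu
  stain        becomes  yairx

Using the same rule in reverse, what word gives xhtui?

In brook: b→h is +6, r→y is +7, o→w is +8, o→x is +9 — the shift increases by 1 each position. The shift increases by 1 at each position, starting from +6: 6, 7, 8, ….
Reversing it on xhtui: x−6=r, h−7=a, t−8=l, u−9=l, i−10=y.

rally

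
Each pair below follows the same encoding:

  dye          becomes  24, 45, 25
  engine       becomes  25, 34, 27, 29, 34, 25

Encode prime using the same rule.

36, 38, 29, 33, 25

Letters become their 1-based position plus 20 (so a→21, b→22, …).
On prime: p=16→36, r=18→38, i=9→29, m=13→33, e=5→25.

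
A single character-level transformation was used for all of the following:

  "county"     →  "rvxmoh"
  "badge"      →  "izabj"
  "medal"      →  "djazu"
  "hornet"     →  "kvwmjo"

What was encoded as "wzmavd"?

c(2)→r(17) and o(14)→v(21) fit y≡9x+25 (mod 26); the inverse of 9 mod 26 is 3. Treating letters as 0–25, the rule is x ↦ 9x + 25 (mod 26).
Reversing it on wzmavd: w(22)→3·(22−25)≡17=r; z(25)→3·(25−25)≡0=a; m(12)→3·(12−25)≡13=n; a(0)→3·(0−25)≡3=d; v(21)→3·(21−25)≡14=o; d(3)→3·(3−25)≡12=m (all mod 26).

random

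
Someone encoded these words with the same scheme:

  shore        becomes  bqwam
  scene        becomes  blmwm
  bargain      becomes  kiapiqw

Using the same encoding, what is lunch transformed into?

The shift depends on letter class: consonant s→b is +9, but vowel o→w is +8. The rule splits by letter class: vowels +8, consonants +9.
Applying it to lunch: l(cons)+9=u, u(vowel)+8=c, n(cons)+9=w, c(cons)+9=l, h(cons)+9=q.

ucwlq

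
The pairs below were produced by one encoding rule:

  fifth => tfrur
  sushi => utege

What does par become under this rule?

The output letters match the input read backwards, each shifted +12: fifth reversed is htfif. The word is reversed, then every letter is shifted forward by 12.
Applying it to par: reverse → rap; then shift: r+12=d, a+12=m, p+12=b.

dmb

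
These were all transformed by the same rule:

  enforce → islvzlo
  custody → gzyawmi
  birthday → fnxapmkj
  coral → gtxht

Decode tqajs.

Each letter shifts forward by (position + 4), i.e. 4, 5, 6, … — the shift grows by one for each successive letter.
Decoding tqajs: t−4=p, q−5=l, a−6=u, j−7=c, s−8=k.

pluck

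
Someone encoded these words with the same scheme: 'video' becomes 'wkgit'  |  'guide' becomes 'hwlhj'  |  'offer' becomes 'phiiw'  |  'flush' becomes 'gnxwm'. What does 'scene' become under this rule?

In video: v→w is +1, i→k is +2, d→g is +3, e→i is +4 — the shift increases by 1 each position. Each letter shifts forward by (position + 1), i.e. 1, 2, 3, … — the shift grows by one for each successive letter.
For scene: s+1=t, c+2=e, e+3=h, n+4=r, e+5=j.

tehrj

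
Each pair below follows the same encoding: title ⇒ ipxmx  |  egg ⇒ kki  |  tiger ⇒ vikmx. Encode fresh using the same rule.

lwivj

The output letters match the input read backwards, each shifted +4: title reversed is eltit. Read the word backwards and shift each letter +4.
On fresh: reverse → hserf; then shift: h+4=l, s+4=w, e+4=i, r+4=v, f+4=j.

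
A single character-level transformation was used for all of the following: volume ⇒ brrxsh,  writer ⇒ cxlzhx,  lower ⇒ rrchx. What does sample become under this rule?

The shift depends on letter class: consonant v→b is +6, but vowel o→r is +3. The rule splits by letter class: vowels +3, consonants +6.
Applying it to sample: s(cons)+6=y, a(vowel)+3=d, m(cons)+6=s, p(cons)+6=v, l(cons)+6=r, e(vowel)+3=h.

ydsvrh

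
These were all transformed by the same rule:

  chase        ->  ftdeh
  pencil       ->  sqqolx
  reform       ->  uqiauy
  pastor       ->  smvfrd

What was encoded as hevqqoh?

essence

Shifts by position in chase: pos 0: c→f (+3), pos 1: h→t (+12), pos 2: a→d (+3), pos 3: s→e (+12) — repeating every 2. The shifts repeat in a cycle of length 2: positions 0,1,… shift by +3, +12, then the pattern repeats.
Reversing it on hevqqoh: h−3=e, e−12=s, v−3=s, q−12=e, q−3=n, o−12=c, h−3=e.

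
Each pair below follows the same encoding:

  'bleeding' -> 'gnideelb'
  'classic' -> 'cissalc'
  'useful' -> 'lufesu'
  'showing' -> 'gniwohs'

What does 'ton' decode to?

The output letters match the input read backwards: bleeding reversed is gnideelb. It's just the letters in reverse order.
Decoding ton: then reverse → not.

not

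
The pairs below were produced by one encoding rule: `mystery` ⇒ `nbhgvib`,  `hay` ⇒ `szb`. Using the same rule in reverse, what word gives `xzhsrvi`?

This is the alphabet-reversal cipher (Atbash): a becomes z, b becomes y, etc.
Reversing it on xzhsrvi: x↔c, z↔a, h↔s, s↔h, r↔i, v↔e, i↔r.

cashier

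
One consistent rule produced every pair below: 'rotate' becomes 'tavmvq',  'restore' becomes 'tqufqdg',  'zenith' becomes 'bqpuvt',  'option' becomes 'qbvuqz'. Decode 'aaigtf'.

A repeating key of period 2 is used — shifts +2, +12 over and over.
Decoding aaigtf: a−2=y, a−12=o, i−2=g, g−12=u, t−2=r, f−12=t.

yogurt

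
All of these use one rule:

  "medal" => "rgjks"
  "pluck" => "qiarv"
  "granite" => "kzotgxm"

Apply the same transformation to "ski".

oqy

The output letters match the input read backwards, each shifted +6: medal reversed is ladem. The word is reversed, then every letter is shifted forward by 6.
On ski: reverse → iks; then shift: i+6=o, k+6=q, s+6=y.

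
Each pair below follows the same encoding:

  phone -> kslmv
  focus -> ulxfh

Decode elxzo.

Each pair mirrors across the alphabet (p↔k, h↔s, o↔l): positions sum to 25. This is the alphabet-reversal cipher (Atbash): a becomes z, b becomes y, etc.
Undoing it on elxzo: e↔v, l↔o, x↔c, z↔a, o↔l.

vocal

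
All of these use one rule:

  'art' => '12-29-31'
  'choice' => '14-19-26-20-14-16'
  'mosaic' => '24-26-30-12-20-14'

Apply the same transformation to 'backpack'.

13-12-14-22-27-12-14-22

a is letter #1 and maps to 12: an offset of 11. Letters become their 1-based position plus 11 (so a→12, b→13, …).
On backpack: b=2→13, a=1→12, c=3→14, k=11→22, p=16→27, a=1→12, c=3→14, k=11→22.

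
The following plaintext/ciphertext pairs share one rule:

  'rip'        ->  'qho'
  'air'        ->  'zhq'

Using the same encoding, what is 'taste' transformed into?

Compare letters: r→q is +25, i→h is +25, p→o is +25 — a constant shift. It's a constant shift of +25 (ROT25).
For taste: t+25=s, a+25=z, s+25=r, t+25=s, e+25=d.

szrsd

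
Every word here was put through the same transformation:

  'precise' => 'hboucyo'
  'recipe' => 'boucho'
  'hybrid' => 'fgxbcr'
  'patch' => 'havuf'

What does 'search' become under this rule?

yoabuf

This is an affine cipher: with a=0,…,z=25, each position x becomes (23x+0) mod 26.
Applying it to search: s(18)→23·18+0≡24=y; e(4)→23·4+0≡14=o; a(0)→23·0+0≡0=a; r(17)→23·17+0≡1=b; c(2)→23·2+0≡20=u; h(7)→23·7+0≡5=f (all mod 26).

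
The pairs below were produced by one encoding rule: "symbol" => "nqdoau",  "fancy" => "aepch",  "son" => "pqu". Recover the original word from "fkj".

The output letters match the input read backwards, each shifted +2: symbol reversed is lobmys. Read the word backwards and shift each letter +2.
Reversing it on fkj: shift back: f−2=d, k−2=i, j−2=h → dih; then reverse → hid.

hid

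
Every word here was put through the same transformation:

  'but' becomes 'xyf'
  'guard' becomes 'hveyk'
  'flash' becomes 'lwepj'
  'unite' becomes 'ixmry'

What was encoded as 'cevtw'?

The output letters match the input read backwards, each shifted +4: but reversed is tub. Two steps: reverse the string, then apply a Caesar shift of +4.
Reversing it on cevtw: shift back: c−4=y, e−4=a, v−4=r, t−4=p, w−4=s → yarps; then reverse → spray.

spray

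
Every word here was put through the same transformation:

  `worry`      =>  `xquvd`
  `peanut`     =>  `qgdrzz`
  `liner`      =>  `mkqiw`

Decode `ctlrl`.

In worry: w→x is +1, o→q is +2, r→u is +3, r→v is +4 — the shift increases by 1 each position. Letter i (0-indexed) is shifted by i+1, so successive shifts are 1, 2, 3, ….
Undoing it on ctlrl: c−1=b, t−2=r, l−3=i, r−4=n, l−5=g.

bring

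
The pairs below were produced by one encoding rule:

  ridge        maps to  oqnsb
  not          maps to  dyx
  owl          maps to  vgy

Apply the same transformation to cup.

zem

The output letters match the input read backwards, each shifted +10: ridge reversed is egdir. Two steps: reverse the string, then apply a Caesar shift of +10.
On cup: reverse → puc; then shift: p+10=z, u+10=e, c+10=m.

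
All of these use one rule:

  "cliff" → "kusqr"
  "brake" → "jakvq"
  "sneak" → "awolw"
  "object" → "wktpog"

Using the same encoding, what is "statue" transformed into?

In cliff: c→k is +8, l→u is +9, i→s is +10, f→q is +11 — the shift increases by 1 each position. Letter i (0-indexed) is shifted by i+8, so successive shifts are 8, 9, 10, ….
Applying it to statue: s+8=a, t+9=c, a+10=k, t+11=e, u+12=g, e+13=r.

ackegr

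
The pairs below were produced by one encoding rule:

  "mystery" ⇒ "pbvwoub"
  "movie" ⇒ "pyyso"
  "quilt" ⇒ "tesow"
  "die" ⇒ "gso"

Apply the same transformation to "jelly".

The rule splits by letter class: vowels +10, consonants +3.
For jelly: j(cons)+3=m, e(vowel)+10=o, l(cons)+3=o, l(cons)+3=o, y(cons)+3=b.

mooob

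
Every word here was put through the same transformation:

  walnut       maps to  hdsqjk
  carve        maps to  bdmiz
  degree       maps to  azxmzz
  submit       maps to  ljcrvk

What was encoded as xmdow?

w(22)→h(7) and a(0)→d(3) fit y≡25x+3 (mod 26); the inverse of 25 mod 26 is 25. Each letter's alphabet position (a=0..z=25) is mapped through 25·x+3 mod 26 — an affine cipher.
Undoing it on xmdow: x(23)→25·(23−3)≡6=g; m(12)→25·(12−3)≡17=r; d(3)→25·(3−3)≡0=a; o(14)→25·(14−3)≡15=p; w(22)→25·(22−3)≡7=h (all mod 26).

graph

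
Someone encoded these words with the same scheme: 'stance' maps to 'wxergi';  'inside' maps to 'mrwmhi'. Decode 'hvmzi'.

drive

Compare letters: s→w is +4, t→x is +4, a→e is +4 — a constant shift. Every letter moves 4 places later in the alphabet, wrapping around z→a.
Decoding hvmzi: h−4=d, v−4=r, m−4=i, z−4=v, i−4=e.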